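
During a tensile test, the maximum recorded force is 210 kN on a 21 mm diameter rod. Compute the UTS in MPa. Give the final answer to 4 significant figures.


A0 = pi*(d/2)^2 = pi*(21/2)^2 = 346.361 mm^2
UTS = F_max / A0 = 210*1000 / 346.361
UTS = 606.3 MPa


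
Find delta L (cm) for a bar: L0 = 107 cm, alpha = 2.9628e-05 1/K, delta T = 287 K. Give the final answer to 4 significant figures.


dL = L0 * alpha * dT
dL = 107 * 2.9628e-05 * 287
dL = 0.9098 cm


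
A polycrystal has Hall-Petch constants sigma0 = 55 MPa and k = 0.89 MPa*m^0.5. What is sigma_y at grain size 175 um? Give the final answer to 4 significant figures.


sigma_y = sigma0 + k / sqrt(d)
d = 175 um = 1.75e-04 m
sigma_y = 55 + 0.89 / sqrt(1.75e-04)
sigma_y = 122.3 MPa


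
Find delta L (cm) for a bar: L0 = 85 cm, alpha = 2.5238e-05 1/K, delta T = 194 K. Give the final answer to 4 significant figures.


dL = L0 * alpha * dT
dL = 85 * 2.5238e-05 * 194
dL = 0.4162 cm


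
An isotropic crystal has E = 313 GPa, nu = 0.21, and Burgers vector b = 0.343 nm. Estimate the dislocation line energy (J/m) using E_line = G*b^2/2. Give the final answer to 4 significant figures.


Step 1: G = E / (2*(1+nu))
G = 313 / (2*(1+0.21)) = 129.339 GPa = 1.29339e+11 Pa
Step 2: E_line = G*b^2/2
b = 0.343 nm = 3.43e-10 m
E_line = 0.5 * 1.29339e+11 * (3.43e-10)^2 = 7.608e-09 J/m


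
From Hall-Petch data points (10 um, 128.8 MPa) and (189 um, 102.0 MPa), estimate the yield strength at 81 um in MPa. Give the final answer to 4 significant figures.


sigma_y = sigma0 + k / sqrt(d)
1/sqrt(d1) = 1/sqrt(1e-05) = 316.228;  1/sqrt(d2) = 72.7393
k = (sigma1 - sigma2) / (1/sqrt(d1) - 1/sqrt(d2)) = (128.8 - 102.0) / (316.228 - 72.7393) = 0.110067 MPa*m^0.5
sigma0 = sigma1 - k/sqrt(d1) = 128.8 - 0.110067*316.228 = 93.9938 MPa
sigma_y(d3) = 93.9938 + 0.110067 / sqrt(8.1e-05) = 106.2 MPa


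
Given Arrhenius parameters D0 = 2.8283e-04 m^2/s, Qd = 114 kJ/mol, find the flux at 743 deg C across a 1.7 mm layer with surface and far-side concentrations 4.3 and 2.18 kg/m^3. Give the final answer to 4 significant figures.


Step 1: D = D0 * exp(-Qd/(R*T))
T = 743 + 273.15 = 1016.15 K
D = 2.8283e-04 * exp(-114e3 / (8.314 * 1016.15)) = 3.90127e-10 m^2/s
Step 2: J = D * (C1 - C2) / dx
J = 3.90127e-10 * (4.3 - 2.18) / 1.7e-03
J = 4.865e-07 kg/(m^2*s)


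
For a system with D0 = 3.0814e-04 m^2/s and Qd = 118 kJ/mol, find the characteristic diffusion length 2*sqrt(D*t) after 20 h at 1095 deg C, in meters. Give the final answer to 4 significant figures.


Step 1: D = D0 * exp(-Qd/(R*T))
T = 1368.15 K
D = 3.0814e-04 * exp(-118e3 / (8.314 * 1368.15)) = 9.62631e-09 m^2/s
Step 2: L = 2*sqrt(D*t)
t = 20 h = 72000 s
L = 2*sqrt(9.62631e-09 * 72000) = 0.05265 m


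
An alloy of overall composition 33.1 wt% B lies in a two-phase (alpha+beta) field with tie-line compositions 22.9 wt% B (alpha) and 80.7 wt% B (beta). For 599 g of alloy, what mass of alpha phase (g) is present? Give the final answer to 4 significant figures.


f_alpha = (C_beta - C0) / (C_beta - C_alpha)
f_alpha = (80.7 - 33.1) / (80.7 - 22.9) = 0.823529
m_alpha = f_alpha * m_total = 0.823529 * 599 = 493.3 g


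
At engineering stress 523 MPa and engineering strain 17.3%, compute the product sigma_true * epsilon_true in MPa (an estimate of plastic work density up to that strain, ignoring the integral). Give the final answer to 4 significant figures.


sigma_true = sigma_eng * (1 + epsilon_eng)
sigma_true = 523 * (1 + 0.173) = 613.479 MPa
epsilon_true = ln(1 + epsilon_eng)
epsilon_true = ln(1 + 0.173) = 0.159565
sigma_true * epsilon_true = 613.479 * 0.159565 = 97.89 MPa


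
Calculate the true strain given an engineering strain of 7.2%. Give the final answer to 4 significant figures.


epsilon_true = ln(1 + epsilon_eng)
epsilon_true = ln(1 + 0.072)
epsilon_true = 0.06953


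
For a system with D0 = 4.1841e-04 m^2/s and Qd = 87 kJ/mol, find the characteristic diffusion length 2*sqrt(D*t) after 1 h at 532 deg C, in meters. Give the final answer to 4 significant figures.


Step 1: D = D0 * exp(-Qd/(R*T))
T = 805.15 K
D = 4.1841e-04 * exp(-87e3 / (8.314 * 805.15)) = 9.48889e-10 m^2/s
Step 2: L = 2*sqrt(D*t)
t = 1 h = 3600 s
L = 2*sqrt(9.48889e-10 * 3600) = 3.696e-03 m


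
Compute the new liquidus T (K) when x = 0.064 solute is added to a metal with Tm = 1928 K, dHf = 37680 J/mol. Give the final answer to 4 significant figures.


dT = R*Tm^2*x / dHf
dT = 8.314 * 1928^2 * 0.064 / 37680
dT = 52.492 K
T_new = 1928 - 52.492 = 1876 K


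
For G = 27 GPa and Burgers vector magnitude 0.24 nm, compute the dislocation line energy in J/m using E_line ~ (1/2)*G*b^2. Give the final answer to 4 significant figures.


E = G*b^2/2
b = 0.24 nm = 2.4e-10 m
G = 27 GPa = 2.7e+10 Pa
E = 0.5 * 2.7e+10 * (2.4e-10)^2
E = 7.776e-10 J/m


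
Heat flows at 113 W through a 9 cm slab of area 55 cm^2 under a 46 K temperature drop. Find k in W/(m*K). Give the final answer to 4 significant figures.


k = Q*L / (A*dT)
L = 0.09 m, A = 5.5e-03 m^2
k = 113 * 0.09 / (5.5e-03 * 46)
k = 40.2 W/(m*K)


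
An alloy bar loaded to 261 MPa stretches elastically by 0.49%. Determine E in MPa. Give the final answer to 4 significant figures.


E = sigma / epsilon
epsilon = 0.49% = 4.9e-03
E = 261 / 4.9e-03
E = 53270 MPa


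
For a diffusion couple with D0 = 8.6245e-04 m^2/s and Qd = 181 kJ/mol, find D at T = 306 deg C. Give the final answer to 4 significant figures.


D = D0 * exp(-Qd / (R*T))
T = 579.15 K
D = 8.6245e-04 * exp(-181e3 / (8.314 * 579.15))
D = 4.078e-20 m^2/s


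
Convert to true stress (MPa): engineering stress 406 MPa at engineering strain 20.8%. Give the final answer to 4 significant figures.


sigma_true = sigma_eng * (1 + epsilon_eng)
sigma_true = 406 * (1 + 0.208)
sigma_true = 490.4 MPa


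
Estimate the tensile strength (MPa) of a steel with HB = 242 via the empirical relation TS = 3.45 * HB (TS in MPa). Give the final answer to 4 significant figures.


TS (MPa) = 3.45 * HB
TS = 3.45 * 242
TS = 834.9 MPa


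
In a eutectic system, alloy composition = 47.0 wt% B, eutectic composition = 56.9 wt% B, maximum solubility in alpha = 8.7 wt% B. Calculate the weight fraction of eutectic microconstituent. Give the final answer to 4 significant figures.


f_primary = (C_e - C0) / (C_e - C_alpha_max)
f_primary = (56.9 - 47.0) / (56.9 - 8.7)
f_primary = 0.205394
f_eutectic = 1 - 0.205394 = 0.7946


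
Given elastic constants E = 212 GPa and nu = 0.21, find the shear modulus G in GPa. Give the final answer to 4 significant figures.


G = E / (2*(1+nu))
G = 212 / (2*(1+0.21))
G = 87.6 GPa


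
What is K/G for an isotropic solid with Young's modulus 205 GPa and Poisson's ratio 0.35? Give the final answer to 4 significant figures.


G = E / (2*(1+nu))
G = 205 / (2*(1+0.35)) = 75.9259 GPa
K = E / (3*(1-2*nu))
K = 205 / (3*(1-2*0.35)) = 227.778 GPa
K/G = 227.778 / 75.9259 = 3


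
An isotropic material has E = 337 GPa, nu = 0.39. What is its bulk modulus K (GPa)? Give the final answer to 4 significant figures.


K = E / (3*(1-2*nu))
K = 337 / (3*(1-2*0.39))
K = 510.6 GPa


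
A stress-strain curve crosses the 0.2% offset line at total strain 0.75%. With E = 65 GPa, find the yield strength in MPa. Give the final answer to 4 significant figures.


Offset strain = 0.002
Elastic strain at yield = total_strain - offset = 7.5e-03 - 0.002 = 5.5e-03
sigma_y = E * elastic_strain = 65000 * 5.5e-03
sigma_y = 357.5 MPa


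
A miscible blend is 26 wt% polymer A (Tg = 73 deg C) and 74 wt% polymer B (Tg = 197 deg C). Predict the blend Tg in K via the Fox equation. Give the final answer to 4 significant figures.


1/Tg = w1/Tg1 + w2/Tg2 (in Kelvin)
Tg1 = 346.15 K, Tg2 = 470.15 K
1/Tg = 0.26/346.15 + 0.74/470.15
Tg = 430.1 K


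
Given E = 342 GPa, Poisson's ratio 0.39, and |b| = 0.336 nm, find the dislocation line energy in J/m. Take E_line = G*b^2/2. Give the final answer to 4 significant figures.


Step 1: G = E / (2*(1+nu))
G = 342 / (2*(1+0.39)) = 123.022 GPa = 1.23022e+11 Pa
Step 2: E_line = G*b^2/2
b = 0.336 nm = 3.36e-10 m
E_line = 0.5 * 1.23022e+11 * (3.36e-10)^2 = 6.944e-09 J/m


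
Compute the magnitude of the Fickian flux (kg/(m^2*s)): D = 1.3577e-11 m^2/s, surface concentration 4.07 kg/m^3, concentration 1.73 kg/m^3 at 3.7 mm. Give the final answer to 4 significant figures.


J = -D * (dC/dx) = D * (C1 - C2) / dx
J = 1.3577e-11 * (4.07 - 1.73) / 3.7e-03
J = 8.587e-09 kg/(m^2*s)


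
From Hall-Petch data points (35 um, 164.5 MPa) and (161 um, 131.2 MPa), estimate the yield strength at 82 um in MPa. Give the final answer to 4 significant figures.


sigma_y = sigma0 + k / sqrt(d)
1/sqrt(d1) = 1/sqrt(3.5e-05) = 169.031;  1/sqrt(d2) = 78.811
k = (sigma1 - sigma2) / (1/sqrt(d1) - 1/sqrt(d2)) = (164.5 - 131.2) / (169.031 - 78.811) = 0.369099 MPa*m^0.5
sigma0 = sigma1 - k/sqrt(d1) = 164.5 - 0.369099*169.031 = 102.111 MPa
sigma_y(d3) = 102.111 + 0.369099 / sqrt(8.2e-05) = 142.9 MPa


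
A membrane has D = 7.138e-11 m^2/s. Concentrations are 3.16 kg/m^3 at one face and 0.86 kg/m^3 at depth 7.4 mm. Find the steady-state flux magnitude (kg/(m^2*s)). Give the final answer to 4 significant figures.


J = -D * (dC/dx) = D * (C1 - C2) / dx
J = 7.138e-11 * (3.16 - 0.86) / 7.4e-03
J = 2.219e-08 kg/(m^2*s)


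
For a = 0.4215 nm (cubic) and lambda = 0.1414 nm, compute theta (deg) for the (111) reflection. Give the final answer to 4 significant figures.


d = a / sqrt(h^2+k^2+l^2)
d = 0.4215 / sqrt(3) = 0.243353 nm
lambda = 2*d*sin(theta)  =>  sin(theta) = lambda / (2*d)
sin(theta) = 0.1414 / (2 * 0.243353) = 0.290524
theta = 16.89 deg


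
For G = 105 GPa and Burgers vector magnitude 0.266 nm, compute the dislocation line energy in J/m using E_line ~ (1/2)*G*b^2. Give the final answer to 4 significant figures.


E = G*b^2/2
b = 0.266 nm = 2.66e-10 m
G = 105 GPa = 1.05e+11 Pa
E = 0.5 * 1.05e+11 * (2.66e-10)^2
E = 3.715e-09 J/m


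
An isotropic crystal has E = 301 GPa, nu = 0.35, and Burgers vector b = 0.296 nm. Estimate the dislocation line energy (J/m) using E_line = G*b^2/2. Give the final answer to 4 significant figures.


Step 1: G = E / (2*(1+nu))
G = 301 / (2*(1+0.35)) = 111.481 GPa = 1.11481e+11 Pa
Step 2: E_line = G*b^2/2
b = 0.296 nm = 2.96e-10 m
E_line = 0.5 * 1.11481e+11 * (2.96e-10)^2 = 4.884e-09 J/m


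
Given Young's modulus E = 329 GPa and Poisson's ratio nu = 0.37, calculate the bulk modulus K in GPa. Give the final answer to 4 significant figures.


K = E / (3*(1-2*nu))
K = 329 / (3*(1-2*0.37))
K = 421.8 GPa


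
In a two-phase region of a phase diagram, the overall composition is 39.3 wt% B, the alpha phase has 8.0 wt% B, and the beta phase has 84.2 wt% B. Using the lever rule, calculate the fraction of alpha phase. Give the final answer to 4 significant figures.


f_alpha = (C_beta - C0) / (C_beta - C_alpha)
f_alpha = (84.2 - 39.3) / (84.2 - 8.0)
f_alpha = 0.5892


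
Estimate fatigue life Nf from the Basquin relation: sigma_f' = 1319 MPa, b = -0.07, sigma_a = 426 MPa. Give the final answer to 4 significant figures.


sigma_a = sigma_f' * (2*Nf)^b
2*Nf = (sigma_a / sigma_f')^(1/b)
2*Nf = (426 / 1319)^(1/-0.07)
2*Nf = 1.02785e+07
Nf = 5.139e+06 cycles


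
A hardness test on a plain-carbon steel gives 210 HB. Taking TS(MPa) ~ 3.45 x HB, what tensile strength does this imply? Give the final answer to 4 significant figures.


TS (MPa) = 3.45 * HB
TS = 3.45 * 210
TS = 724.5 MPa


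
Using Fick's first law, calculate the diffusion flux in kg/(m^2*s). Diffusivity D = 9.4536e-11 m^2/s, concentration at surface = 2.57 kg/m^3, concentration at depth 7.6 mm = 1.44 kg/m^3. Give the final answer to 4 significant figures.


J = -D * (dC/dx) = D * (C1 - C2) / dx
J = 9.4536e-11 * (2.57 - 1.44) / 7.6e-03
J = 1.406e-08 kg/(m^2*s)


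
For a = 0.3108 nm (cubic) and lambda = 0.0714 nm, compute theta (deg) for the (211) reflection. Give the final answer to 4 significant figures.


d = a / sqrt(h^2+k^2+l^2)
d = 0.3108 / sqrt(6) = 0.126884 nm
lambda = 2*d*sin(theta)  =>  sin(theta) = lambda / (2*d)
sin(theta) = 0.0714 / (2 * 0.126884) = 0.28136
theta = 16.34 deg


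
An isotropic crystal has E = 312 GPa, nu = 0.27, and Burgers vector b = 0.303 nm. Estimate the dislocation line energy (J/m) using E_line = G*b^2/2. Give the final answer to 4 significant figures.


Step 1: G = E / (2*(1+nu))
G = 312 / (2*(1+0.27)) = 122.835 GPa = 1.22835e+11 Pa
Step 2: E_line = G*b^2/2
b = 0.303 nm = 3.03e-10 m
E_line = 0.5 * 1.22835e+11 * (3.03e-10)^2 = 5.639e-09 J/m


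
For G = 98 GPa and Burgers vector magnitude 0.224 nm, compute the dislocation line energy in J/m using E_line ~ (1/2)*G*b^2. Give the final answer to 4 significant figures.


E = G*b^2/2
b = 0.224 nm = 2.24e-10 m
G = 98 GPa = 9.8e+10 Pa
E = 0.5 * 9.8e+10 * (2.24e-10)^2
E = 2.459e-09 J/m


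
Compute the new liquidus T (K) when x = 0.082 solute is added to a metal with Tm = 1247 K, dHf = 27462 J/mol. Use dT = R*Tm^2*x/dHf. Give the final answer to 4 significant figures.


dT = R*Tm^2*x / dHf
dT = 8.314 * 1247^2 * 0.082 / 27462
dT = 38.6033 K
T_new = 1247 - 38.6033 = 1208 K


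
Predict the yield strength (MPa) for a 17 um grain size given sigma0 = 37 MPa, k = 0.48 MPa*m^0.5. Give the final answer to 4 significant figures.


sigma_y = sigma0 + k / sqrt(d)
d = 17 um = 1.7e-05 m
sigma_y = 37 + 0.48 / sqrt(1.7e-05)
sigma_y = 153.4 MPa


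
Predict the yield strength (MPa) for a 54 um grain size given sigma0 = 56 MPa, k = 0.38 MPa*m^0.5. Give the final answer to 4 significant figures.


sigma_y = sigma0 + k / sqrt(d)
d = 54 um = 5.4e-05 m
sigma_y = 56 + 0.38 / sqrt(5.4e-05)
sigma_y = 107.7 MPa


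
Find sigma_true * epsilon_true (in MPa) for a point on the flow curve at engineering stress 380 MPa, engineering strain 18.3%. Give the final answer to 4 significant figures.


sigma_true = sigma_eng * (1 + epsilon_eng)
sigma_true = 380 * (1 + 0.183) = 449.54 MPa
epsilon_true = ln(1 + epsilon_eng)
epsilon_true = ln(1 + 0.183) = 0.168054
sigma_true * epsilon_true = 449.54 * 0.168054 = 75.55 MPa


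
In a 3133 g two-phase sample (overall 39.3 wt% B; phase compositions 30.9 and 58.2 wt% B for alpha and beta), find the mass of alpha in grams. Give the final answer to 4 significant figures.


f_alpha = (C_beta - C0) / (C_beta - C_alpha)
f_alpha = (58.2 - 39.3) / (58.2 - 30.9) = 0.692308
m_alpha = f_alpha * m_total = 0.692308 * 3133 = 2169 g


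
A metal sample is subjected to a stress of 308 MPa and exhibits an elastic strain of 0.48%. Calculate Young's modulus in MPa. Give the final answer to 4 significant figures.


E = sigma / epsilon
epsilon = 0.48% = 4.8e-03
E = 308 / 4.8e-03
E = 64170 MPa


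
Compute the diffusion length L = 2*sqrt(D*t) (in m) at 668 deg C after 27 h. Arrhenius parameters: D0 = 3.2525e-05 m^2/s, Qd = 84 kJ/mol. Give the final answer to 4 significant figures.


Step 1: D = D0 * exp(-Qd/(R*T))
T = 941.15 K
D = 3.2525e-05 * exp(-84e3 / (8.314 * 941.15)) = 7.07907e-10 m^2/s
Step 2: L = 2*sqrt(D*t)
t = 27 h = 97200 s
L = 2*sqrt(7.07907e-10 * 97200) = 0.01659 m


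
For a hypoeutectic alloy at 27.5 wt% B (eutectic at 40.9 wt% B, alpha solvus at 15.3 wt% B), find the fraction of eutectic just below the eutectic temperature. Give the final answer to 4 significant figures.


f_primary = (C_e - C0) / (C_e - C_alpha_max)
f_primary = (40.9 - 27.5) / (40.9 - 15.3)
f_primary = 0.523438
f_eutectic = 1 - 0.523438 = 0.4766


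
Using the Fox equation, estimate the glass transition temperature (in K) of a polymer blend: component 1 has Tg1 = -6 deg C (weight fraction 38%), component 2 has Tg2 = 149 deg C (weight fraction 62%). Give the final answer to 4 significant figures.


1/Tg = w1/Tg1 + w2/Tg2 (in Kelvin)
Tg1 = 267.15 K, Tg2 = 422.15 K
1/Tg = 0.38/267.15 + 0.62/422.15
Tg = 345.9 K


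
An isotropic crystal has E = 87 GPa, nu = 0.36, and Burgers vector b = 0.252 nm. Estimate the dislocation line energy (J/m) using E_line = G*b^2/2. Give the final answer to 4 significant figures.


Step 1: G = E / (2*(1+nu))
G = 87 / (2*(1+0.36)) = 31.9853 GPa = 3.19853e+10 Pa
Step 2: E_line = G*b^2/2
b = 0.252 nm = 2.52e-10 m
E_line = 0.5 * 3.19853e+10 * (2.52e-10)^2 = 1.016e-09 J/m


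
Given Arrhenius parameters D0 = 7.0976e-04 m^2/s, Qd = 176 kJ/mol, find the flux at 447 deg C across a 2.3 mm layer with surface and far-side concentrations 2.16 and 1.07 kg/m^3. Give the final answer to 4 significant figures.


Step 1: D = D0 * exp(-Qd/(R*T))
T = 447 + 273.15 = 720.15 K
D = 7.0976e-04 * exp(-176e3 / (8.314 * 720.15)) = 1.21574e-16 m^2/s
Step 2: J = D * (C1 - C2) / dx
J = 1.21574e-16 * (2.16 - 1.07) / 2.3e-03
J = 5.762e-14 kg/(m^2*s)


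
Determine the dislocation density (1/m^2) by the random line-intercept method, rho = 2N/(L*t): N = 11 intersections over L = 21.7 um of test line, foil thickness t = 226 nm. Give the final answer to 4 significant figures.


rho = 2N / (L * t)
L = 21.7 um = 2.17e-05 m, t = 226 nm = 2.26e-07 m
rho = 2 * 11 / (2.17e-05 * 2.26e-07)
rho = 4.486e+12 1/m^2


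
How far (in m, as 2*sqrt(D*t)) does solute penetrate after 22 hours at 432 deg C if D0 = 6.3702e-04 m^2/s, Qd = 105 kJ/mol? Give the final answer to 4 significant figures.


Step 1: D = D0 * exp(-Qd/(R*T))
T = 705.15 K
D = 6.3702e-04 * exp(-105e3 / (8.314 * 705.15)) = 1.06145e-11 m^2/s
Step 2: L = 2*sqrt(D*t)
t = 22 h = 79200 s
L = 2*sqrt(1.06145e-11 * 79200) = 1.834e-03 m


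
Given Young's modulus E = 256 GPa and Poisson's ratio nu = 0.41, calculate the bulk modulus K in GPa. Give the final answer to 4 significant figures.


K = E / (3*(1-2*nu))
K = 256 / (3*(1-2*0.41))
K = 474.1 GPa


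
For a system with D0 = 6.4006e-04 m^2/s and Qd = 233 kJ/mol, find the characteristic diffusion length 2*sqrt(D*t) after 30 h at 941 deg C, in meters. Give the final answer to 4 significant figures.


Step 1: D = D0 * exp(-Qd/(R*T))
T = 1214.15 K
D = 6.4006e-04 * exp(-233e3 / (8.314 * 1214.15)) = 6.05108e-14 m^2/s
Step 2: L = 2*sqrt(D*t)
t = 30 h = 108000 s
L = 2*sqrt(6.05108e-14 * 108000) = 1.617e-04 m


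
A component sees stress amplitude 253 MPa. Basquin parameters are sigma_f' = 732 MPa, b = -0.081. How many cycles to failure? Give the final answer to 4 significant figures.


sigma_a = sigma_f' * (2*Nf)^b
2*Nf = (sigma_a / sigma_f')^(1/b)
2*Nf = (253 / 732)^(1/-0.081)
2*Nf = 496798
Nf = 248400 cycles


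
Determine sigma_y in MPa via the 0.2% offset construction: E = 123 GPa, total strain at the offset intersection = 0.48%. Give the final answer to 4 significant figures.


Offset strain = 0.002
Elastic strain at yield = total_strain - offset = 4.8e-03 - 0.002 = 2.8e-03
sigma_y = E * elastic_strain = 123000 * 2.8e-03
sigma_y = 344.4 MPa


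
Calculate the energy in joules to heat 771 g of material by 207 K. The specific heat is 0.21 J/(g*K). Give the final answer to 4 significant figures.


Q = m * cp * dT
Q = 771 * 0.21 * 207
Q = 33520 J


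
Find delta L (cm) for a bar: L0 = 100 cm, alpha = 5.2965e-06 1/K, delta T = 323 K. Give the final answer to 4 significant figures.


dL = L0 * alpha * dT
dL = 100 * 5.2965e-06 * 323
dL = 0.1711 cm


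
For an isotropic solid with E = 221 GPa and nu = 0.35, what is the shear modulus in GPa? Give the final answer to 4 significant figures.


G = E / (2*(1+nu))
G = 221 / (2*(1+0.35))
G = 81.85 GPa


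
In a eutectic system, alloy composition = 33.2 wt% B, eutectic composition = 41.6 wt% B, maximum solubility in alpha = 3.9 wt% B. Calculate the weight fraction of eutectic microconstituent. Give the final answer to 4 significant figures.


f_primary = (C_e - C0) / (C_e - C_alpha_max)
f_primary = (41.6 - 33.2) / (41.6 - 3.9)
f_primary = 0.222812
f_eutectic = 1 - 0.222812 = 0.7772


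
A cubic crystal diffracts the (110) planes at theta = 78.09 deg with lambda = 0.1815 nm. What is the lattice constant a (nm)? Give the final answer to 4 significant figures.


d = lambda / (2*sin(theta))
d = 0.1815 / (2*sin(78.09 deg))
d = 0.0927466 nm
a = d * sqrt(h^2+k^2+l^2) = 0.0927466 * sqrt(2)
a = 0.1312 nm


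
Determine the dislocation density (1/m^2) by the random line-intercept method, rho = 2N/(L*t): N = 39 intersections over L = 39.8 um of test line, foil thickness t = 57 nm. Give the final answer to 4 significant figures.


rho = 2N / (L * t)
L = 39.8 um = 3.98e-05 m, t = 57 nm = 5.7e-08 m
rho = 2 * 39 / (3.98e-05 * 5.7e-08)
rho = 3.438e+13 1/m^2


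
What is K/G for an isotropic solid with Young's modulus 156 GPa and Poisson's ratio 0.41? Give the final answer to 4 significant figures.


G = E / (2*(1+nu))
G = 156 / (2*(1+0.41)) = 55.3191 GPa
K = E / (3*(1-2*nu))
K = 156 / (3*(1-2*0.41)) = 288.889 GPa
K/G = 288.889 / 55.3191 = 5.222


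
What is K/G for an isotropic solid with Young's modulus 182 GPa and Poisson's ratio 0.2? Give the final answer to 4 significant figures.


G = E / (2*(1+nu))
G = 182 / (2*(1+0.2)) = 75.8333 GPa
K = E / (3*(1-2*nu))
K = 182 / (3*(1-2*0.2)) = 101.111 GPa
K/G = 101.111 / 75.8333 = 1.333


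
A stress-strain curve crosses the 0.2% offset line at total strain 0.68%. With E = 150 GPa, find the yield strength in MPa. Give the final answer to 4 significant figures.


Offset strain = 0.002
Elastic strain at yield = total_strain - offset = 6.8e-03 - 0.002 = 4.8e-03
sigma_y = E * elastic_strain = 150000 * 4.8e-03
sigma_y = 720 MPa


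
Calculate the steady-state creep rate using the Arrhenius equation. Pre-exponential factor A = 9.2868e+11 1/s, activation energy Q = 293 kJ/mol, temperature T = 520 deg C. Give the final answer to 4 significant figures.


rate = A * exp(-Q / (R*T))
T = 520 + 273.15 = 793.15 K
rate = 9.2868e+11 * exp(-293e3 / (8.314 * 793.15))
rate = 4.688e-08 1/s


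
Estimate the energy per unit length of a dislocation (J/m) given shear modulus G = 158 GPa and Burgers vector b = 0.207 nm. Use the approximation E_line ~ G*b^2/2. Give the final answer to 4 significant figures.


E = G*b^2/2
b = 0.207 nm = 2.07e-10 m
G = 158 GPa = 1.58e+11 Pa
E = 0.5 * 1.58e+11 * (2.07e-10)^2
E = 3.385e-09 J/m


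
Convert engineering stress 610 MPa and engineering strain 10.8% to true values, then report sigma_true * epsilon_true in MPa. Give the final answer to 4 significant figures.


sigma_true = sigma_eng * (1 + epsilon_eng)
sigma_true = 610 * (1 + 0.108) = 675.88 MPa
epsilon_true = ln(1 + epsilon_eng)
epsilon_true = ln(1 + 0.108) = 0.102557
sigma_true * epsilon_true = 675.88 * 0.102557 = 69.32 MPa


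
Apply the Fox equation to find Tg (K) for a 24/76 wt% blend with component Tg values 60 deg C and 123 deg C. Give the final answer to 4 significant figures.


1/Tg = w1/Tg1 + w2/Tg2 (in Kelvin)
Tg1 = 333.15 K, Tg2 = 396.15 K
1/Tg = 0.24/333.15 + 0.76/396.15
Tg = 379 K


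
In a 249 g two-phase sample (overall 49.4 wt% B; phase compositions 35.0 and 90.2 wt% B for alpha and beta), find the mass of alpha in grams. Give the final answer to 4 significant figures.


f_alpha = (C_beta - C0) / (C_beta - C_alpha)
f_alpha = (90.2 - 49.4) / (90.2 - 35.0) = 0.73913
m_alpha = f_alpha * m_total = 0.73913 * 249 = 184 g


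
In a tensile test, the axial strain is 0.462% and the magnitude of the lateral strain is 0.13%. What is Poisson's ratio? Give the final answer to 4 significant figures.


nu = -epsilon_lat / epsilon_axial
Lateral strain is contraction (negative), so using magnitudes:
nu = 0.13 / 0.462
nu = 0.2814


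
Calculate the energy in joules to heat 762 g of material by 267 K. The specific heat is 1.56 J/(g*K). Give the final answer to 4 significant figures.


Q = m * cp * dT
Q = 762 * 1.56 * 267
Q = 317400 J


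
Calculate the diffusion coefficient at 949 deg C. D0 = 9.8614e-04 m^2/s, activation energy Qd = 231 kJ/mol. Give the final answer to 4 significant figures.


D = D0 * exp(-Qd / (R*T))
T = 1222.15 K
D = 9.8614e-04 * exp(-231e3 / (8.314 * 1222.15))
D = 1.32e-13 m^2/s


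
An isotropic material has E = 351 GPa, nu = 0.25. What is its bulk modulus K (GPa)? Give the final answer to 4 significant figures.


K = E / (3*(1-2*nu))
K = 351 / (3*(1-2*0.25))
K = 234 GPa


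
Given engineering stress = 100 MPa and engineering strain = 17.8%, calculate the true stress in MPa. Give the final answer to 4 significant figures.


sigma_true = sigma_eng * (1 + epsilon_eng)
sigma_true = 100 * (1 + 0.178)
sigma_true = 117.8 MPa


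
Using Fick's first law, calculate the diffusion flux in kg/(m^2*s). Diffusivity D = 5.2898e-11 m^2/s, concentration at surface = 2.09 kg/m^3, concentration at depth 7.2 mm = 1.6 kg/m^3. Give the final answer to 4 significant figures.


J = -D * (dC/dx) = D * (C1 - C2) / dx
J = 5.2898e-11 * (2.09 - 1.6) / 7.2e-03
J = 3.6e-09 kg/(m^2*s)


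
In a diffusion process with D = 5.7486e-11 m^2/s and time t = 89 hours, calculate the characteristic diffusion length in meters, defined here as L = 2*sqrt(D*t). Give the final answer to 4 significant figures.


t = 89 hr = 320400 s
Diffusion length = 2*sqrt(D*t)
= 2*sqrt(5.7486e-11 * 320400)
= 8.583e-03 m


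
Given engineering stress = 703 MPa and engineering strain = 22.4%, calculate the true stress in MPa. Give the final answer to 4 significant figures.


sigma_true = sigma_eng * (1 + epsilon_eng)
sigma_true = 703 * (1 + 0.224)
sigma_true = 860.5 MPa


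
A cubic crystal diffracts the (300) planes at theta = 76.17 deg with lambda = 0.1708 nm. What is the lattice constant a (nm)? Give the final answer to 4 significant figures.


d = lambda / (2*sin(theta))
d = 0.1708 / (2*sin(76.17 deg))
d = 0.0879497 nm
a = d * sqrt(h^2+k^2+l^2) = 0.0879497 * sqrt(9)
a = 0.2638 nm


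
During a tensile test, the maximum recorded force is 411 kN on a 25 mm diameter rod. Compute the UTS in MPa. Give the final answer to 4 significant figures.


A0 = pi*(d/2)^2 = pi*(25/2)^2 = 490.874 mm^2
UTS = F_max / A0 = 411*1000 / 490.874
UTS = 837.3 MPa


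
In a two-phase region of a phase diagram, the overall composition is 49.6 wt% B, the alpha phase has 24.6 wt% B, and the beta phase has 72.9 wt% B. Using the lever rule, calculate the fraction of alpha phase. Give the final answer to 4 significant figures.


f_alpha = (C_beta - C0) / (C_beta - C_alpha)
f_alpha = (72.9 - 49.6) / (72.9 - 24.6)
f_alpha = 0.4824


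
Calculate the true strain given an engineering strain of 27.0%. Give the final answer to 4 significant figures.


epsilon_true = ln(1 + epsilon_eng)
epsilon_true = ln(1 + 0.27)
epsilon_true = 0.239


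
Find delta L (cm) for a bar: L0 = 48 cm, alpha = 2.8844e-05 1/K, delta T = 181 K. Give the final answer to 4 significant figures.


dL = L0 * alpha * dT
dL = 48 * 2.8844e-05 * 181
dL = 0.2506 cm


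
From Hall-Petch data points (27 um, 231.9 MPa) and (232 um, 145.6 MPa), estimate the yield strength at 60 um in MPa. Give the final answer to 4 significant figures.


sigma_y = sigma0 + k / sqrt(d)
1/sqrt(d1) = 1/sqrt(2.7e-05) = 192.45;  1/sqrt(d2) = 65.6532
k = (sigma1 - sigma2) / (1/sqrt(d1) - 1/sqrt(d2)) = (231.9 - 145.6) / (192.45 - 65.6532) = 0.680616 MPa*m^0.5
sigma0 = sigma1 - k/sqrt(d1) = 231.9 - 0.680616*192.45 = 100.915 MPa
sigma_y(d3) = 100.915 + 0.680616 / sqrt(6e-05) = 188.8 MPa


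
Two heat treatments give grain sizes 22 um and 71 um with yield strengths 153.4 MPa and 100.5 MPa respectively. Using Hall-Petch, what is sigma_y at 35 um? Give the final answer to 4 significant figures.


sigma_y = sigma0 + k / sqrt(d)
1/sqrt(d1) = 1/sqrt(2.2e-05) = 213.201;  1/sqrt(d2) = 118.678
k = (sigma1 - sigma2) / (1/sqrt(d1) - 1/sqrt(d2)) = (153.4 - 100.5) / (213.201 - 118.678) = 0.559655 MPa*m^0.5
sigma0 = sigma1 - k/sqrt(d1) = 153.4 - 0.559655*213.201 = 34.0812 MPa
sigma_y(d3) = 34.0812 + 0.559655 / sqrt(3.5e-05) = 128.7 MPa


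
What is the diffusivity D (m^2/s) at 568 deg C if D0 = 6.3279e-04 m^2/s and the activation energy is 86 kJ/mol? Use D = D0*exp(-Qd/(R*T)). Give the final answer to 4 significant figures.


D = D0 * exp(-Qd / (R*T))
T = 841.15 K
D = 6.3279e-04 * exp(-86e3 / (8.314 * 841.15))
D = 2.888e-09 m^2/s


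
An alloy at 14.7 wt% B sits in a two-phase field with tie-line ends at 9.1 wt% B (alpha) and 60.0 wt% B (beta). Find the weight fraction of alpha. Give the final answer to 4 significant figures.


f_alpha = (C_beta - C0) / (C_beta - C_alpha)
f_alpha = (60.0 - 14.7) / (60.0 - 9.1)
f_alpha = 0.89


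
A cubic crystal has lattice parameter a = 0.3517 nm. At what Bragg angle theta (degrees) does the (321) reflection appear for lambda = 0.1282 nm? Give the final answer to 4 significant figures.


d = a / sqrt(h^2+k^2+l^2)
d = 0.3517 / sqrt(14) = 0.0939958 nm
lambda = 2*d*sin(theta)  =>  sin(theta) = lambda / (2*d)
sin(theta) = 0.1282 / (2 * 0.0939958) = 0.681946
theta = 43 deg


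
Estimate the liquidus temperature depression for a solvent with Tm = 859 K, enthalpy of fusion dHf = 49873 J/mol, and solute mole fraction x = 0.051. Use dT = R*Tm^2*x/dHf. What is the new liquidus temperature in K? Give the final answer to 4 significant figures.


dT = R*Tm^2*x / dHf
dT = 8.314 * 859^2 * 0.051 / 49873
dT = 6.27337 K
T_new = 859 - 6.27337 = 852.7 K


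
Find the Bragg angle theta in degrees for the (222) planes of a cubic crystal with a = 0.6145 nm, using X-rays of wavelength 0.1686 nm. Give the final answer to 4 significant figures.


d = a / sqrt(h^2+k^2+l^2)
d = 0.6145 / sqrt(12) = 0.177391 nm
lambda = 2*d*sin(theta)  =>  sin(theta) = lambda / (2*d)
sin(theta) = 0.1686 / (2 * 0.177391) = 0.475222
theta = 28.37 deg


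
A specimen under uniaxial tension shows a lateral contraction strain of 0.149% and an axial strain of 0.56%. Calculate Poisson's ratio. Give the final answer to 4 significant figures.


nu = -epsilon_lat / epsilon_axial
Lateral strain is contraction (negative), so using magnitudes:
nu = 0.149 / 0.56
nu = 0.2661


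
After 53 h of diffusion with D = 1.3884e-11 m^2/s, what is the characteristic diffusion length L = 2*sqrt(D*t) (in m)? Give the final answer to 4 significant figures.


t = 53 hr = 190800 s
Diffusion length = 2*sqrt(D*t)
= 2*sqrt(1.3884e-11 * 190800)
= 3.255e-03 m


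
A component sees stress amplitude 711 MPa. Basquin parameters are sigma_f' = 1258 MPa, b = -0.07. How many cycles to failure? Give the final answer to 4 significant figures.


sigma_a = sigma_f' * (2*Nf)^b
2*Nf = (sigma_a / sigma_f')^(1/b)
2*Nf = (711 / 1258)^(1/-0.07)
2*Nf = 3468.63
Nf = 1734 cycles


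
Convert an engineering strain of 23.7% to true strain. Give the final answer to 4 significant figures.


epsilon_true = ln(1 + epsilon_eng)
epsilon_true = ln(1 + 0.237)
epsilon_true = 0.2127


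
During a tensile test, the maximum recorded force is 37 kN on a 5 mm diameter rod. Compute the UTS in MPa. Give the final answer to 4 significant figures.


A0 = pi*(d/2)^2 = pi*(5/2)^2 = 19.635 mm^2
UTS = F_max / A0 = 37*1000 / 19.635
UTS = 1884 MPa


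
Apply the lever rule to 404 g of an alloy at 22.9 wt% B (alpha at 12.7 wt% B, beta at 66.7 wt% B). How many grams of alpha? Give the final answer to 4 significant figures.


f_alpha = (C_beta - C0) / (C_beta - C_alpha)
f_alpha = (66.7 - 22.9) / (66.7 - 12.7) = 0.811111
m_alpha = f_alpha * m_total = 0.811111 * 404 = 327.7 g


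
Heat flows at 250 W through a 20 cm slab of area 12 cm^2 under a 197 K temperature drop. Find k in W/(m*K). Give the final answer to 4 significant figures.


k = Q*L / (A*dT)
L = 0.2 m, A = 1.2e-03 m^2
k = 250 * 0.2 / (1.2e-03 * 197)
k = 211.5 W/(m*K)


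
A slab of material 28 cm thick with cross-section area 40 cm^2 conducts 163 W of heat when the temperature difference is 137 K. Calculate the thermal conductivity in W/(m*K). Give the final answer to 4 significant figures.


k = Q*L / (A*dT)
L = 0.28 m, A = 4e-03 m^2
k = 163 * 0.28 / (4e-03 * 137)
k = 83.28 W/(m*K)


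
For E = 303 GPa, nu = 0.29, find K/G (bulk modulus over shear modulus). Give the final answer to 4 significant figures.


G = E / (2*(1+nu))
G = 303 / (2*(1+0.29)) = 117.442 GPa
K = E / (3*(1-2*nu))
K = 303 / (3*(1-2*0.29)) = 240.476 GPa
K/G = 240.476 / 117.442 = 2.048


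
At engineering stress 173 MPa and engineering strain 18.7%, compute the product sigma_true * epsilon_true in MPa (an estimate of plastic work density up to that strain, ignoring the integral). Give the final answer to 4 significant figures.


sigma_true = sigma_eng * (1 + epsilon_eng)
sigma_true = 173 * (1 + 0.187) = 205.351 MPa
epsilon_true = ln(1 + epsilon_eng)
epsilon_true = ln(1 + 0.187) = 0.171429
sigma_true * epsilon_true = 205.351 * 0.171429 = 35.2 MPa


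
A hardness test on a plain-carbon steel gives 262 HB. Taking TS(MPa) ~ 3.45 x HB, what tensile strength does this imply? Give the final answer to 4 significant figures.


TS (MPa) = 3.45 * HB
TS = 3.45 * 262
TS = 903.9 MPa


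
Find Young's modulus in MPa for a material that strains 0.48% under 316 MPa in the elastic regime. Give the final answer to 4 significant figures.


E = sigma / epsilon
epsilon = 0.48% = 4.8e-03
E = 316 / 4.8e-03
E = 65830 MPa


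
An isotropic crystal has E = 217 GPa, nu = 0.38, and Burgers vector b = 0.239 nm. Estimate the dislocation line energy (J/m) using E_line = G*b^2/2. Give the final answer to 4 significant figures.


Step 1: G = E / (2*(1+nu))
G = 217 / (2*(1+0.38)) = 78.6232 GPa = 7.86232e+10 Pa
Step 2: E_line = G*b^2/2
b = 0.239 nm = 2.39e-10 m
E_line = 0.5 * 7.86232e+10 * (2.39e-10)^2 = 2.246e-09 J/m


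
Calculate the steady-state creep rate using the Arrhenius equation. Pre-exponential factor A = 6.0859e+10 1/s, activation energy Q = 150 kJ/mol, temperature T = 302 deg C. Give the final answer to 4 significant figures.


rate = A * exp(-Q / (R*T))
T = 302 + 273.15 = 575.15 K
rate = 6.0859e+10 * exp(-150e3 / (8.314 * 575.15))
rate = 1.449e-03 1/s


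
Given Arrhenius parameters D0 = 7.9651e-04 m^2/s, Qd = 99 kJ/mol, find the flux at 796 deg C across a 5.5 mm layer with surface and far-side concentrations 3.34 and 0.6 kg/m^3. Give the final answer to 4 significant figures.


Step 1: D = D0 * exp(-Qd/(R*T))
T = 796 + 273.15 = 1069.15 K
D = 7.9651e-04 * exp(-99e3 / (8.314 * 1069.15)) = 1.15944e-08 m^2/s
Step 2: J = D * (C1 - C2) / dx
J = 1.15944e-08 * (3.34 - 0.6) / 5.5e-03
J = 5.776e-06 kg/(m^2*s)


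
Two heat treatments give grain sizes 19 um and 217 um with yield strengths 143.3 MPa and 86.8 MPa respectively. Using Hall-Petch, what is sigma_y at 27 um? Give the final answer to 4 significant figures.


sigma_y = sigma0 + k / sqrt(d)
1/sqrt(d1) = 1/sqrt(1.9e-05) = 229.416;  1/sqrt(d2) = 67.8844
k = (sigma1 - sigma2) / (1/sqrt(d1) - 1/sqrt(d2)) = (143.3 - 86.8) / (229.416 - 67.8844) = 0.349777 MPa*m^0.5
sigma0 = sigma1 - k/sqrt(d1) = 143.3 - 0.349777*229.416 = 63.0556 MPa
sigma_y(d3) = 63.0556 + 0.349777 / sqrt(2.7e-05) = 130.4 MPa


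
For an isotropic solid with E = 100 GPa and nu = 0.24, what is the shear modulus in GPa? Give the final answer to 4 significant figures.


G = E / (2*(1+nu))
G = 100 / (2*(1+0.24))
G = 40.32 GPa


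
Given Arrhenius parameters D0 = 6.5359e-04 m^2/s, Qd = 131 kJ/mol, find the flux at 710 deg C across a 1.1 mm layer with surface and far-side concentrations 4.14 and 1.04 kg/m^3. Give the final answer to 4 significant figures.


Step 1: D = D0 * exp(-Qd/(R*T))
T = 710 + 273.15 = 983.15 K
D = 6.5359e-04 * exp(-131e3 / (8.314 * 983.15)) = 7.16209e-11 m^2/s
Step 2: J = D * (C1 - C2) / dx
J = 7.16209e-11 * (4.14 - 1.04) / 1.1e-03
J = 2.018e-07 kg/(m^2*s)


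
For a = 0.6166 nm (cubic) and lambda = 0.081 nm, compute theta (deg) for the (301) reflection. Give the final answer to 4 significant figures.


d = a / sqrt(h^2+k^2+l^2)
d = 0.6166 / sqrt(10) = 0.194986 nm
lambda = 2*d*sin(theta)  =>  sin(theta) = lambda / (2*d)
sin(theta) = 0.081 / (2 * 0.194986) = 0.207707
theta = 11.99 deg


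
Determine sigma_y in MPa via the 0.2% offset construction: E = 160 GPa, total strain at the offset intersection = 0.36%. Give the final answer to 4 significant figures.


Offset strain = 0.002
Elastic strain at yield = total_strain - offset = 3.6e-03 - 0.002 = 1.6e-03
sigma_y = E * elastic_strain = 160000 * 1.6e-03
sigma_y = 256 MPa


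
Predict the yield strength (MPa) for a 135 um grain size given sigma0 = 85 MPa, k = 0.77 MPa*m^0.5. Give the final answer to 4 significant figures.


sigma_y = sigma0 + k / sqrt(d)
d = 135 um = 1.35e-04 m
sigma_y = 85 + 0.77 / sqrt(1.35e-04)
sigma_y = 151.3 MPa


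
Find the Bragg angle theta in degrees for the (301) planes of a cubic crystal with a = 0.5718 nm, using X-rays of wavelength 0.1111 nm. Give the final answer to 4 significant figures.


d = a / sqrt(h^2+k^2+l^2)
d = 0.5718 / sqrt(10) = 0.180819 nm
lambda = 2*d*sin(theta)  =>  sin(theta) = lambda / (2*d)
sin(theta) = 0.1111 / (2 * 0.180819) = 0.307213
theta = 17.89 deg


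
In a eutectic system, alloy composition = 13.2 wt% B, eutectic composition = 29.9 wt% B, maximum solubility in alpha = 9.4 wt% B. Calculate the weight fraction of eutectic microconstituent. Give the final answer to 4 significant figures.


f_primary = (C_e - C0) / (C_e - C_alpha_max)
f_primary = (29.9 - 13.2) / (29.9 - 9.4)
f_primary = 0.814634
f_eutectic = 1 - 0.814634 = 0.1854


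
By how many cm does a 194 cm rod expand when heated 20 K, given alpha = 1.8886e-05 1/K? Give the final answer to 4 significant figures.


dL = L0 * alpha * dT
dL = 194 * 1.8886e-05 * 20
dL = 0.07328 cm


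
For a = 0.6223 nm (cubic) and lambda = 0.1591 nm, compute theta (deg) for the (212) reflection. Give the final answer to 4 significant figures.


d = a / sqrt(h^2+k^2+l^2)
d = 0.6223 / sqrt(9) = 0.207433 nm
lambda = 2*d*sin(theta)  =>  sin(theta) = lambda / (2*d)
sin(theta) = 0.1591 / (2 * 0.207433) = 0.383497
theta = 22.55 deg


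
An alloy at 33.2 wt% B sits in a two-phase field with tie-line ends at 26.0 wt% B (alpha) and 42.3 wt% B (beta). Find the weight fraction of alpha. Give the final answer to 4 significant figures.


f_alpha = (C_beta - C0) / (C_beta - C_alpha)
f_alpha = (42.3 - 33.2) / (42.3 - 26.0)
f_alpha = 0.5583


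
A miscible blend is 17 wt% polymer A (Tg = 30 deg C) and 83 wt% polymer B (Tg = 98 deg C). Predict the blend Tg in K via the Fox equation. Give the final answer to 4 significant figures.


1/Tg = w1/Tg1 + w2/Tg2 (in Kelvin)
Tg1 = 303.15 K, Tg2 = 371.15 K
1/Tg = 0.17/303.15 + 0.83/371.15
Tg = 357.5 K


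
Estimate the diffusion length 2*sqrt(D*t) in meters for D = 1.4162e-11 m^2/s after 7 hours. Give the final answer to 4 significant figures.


t = 7 hr = 25200 s
Diffusion length = 2*sqrt(D*t)
= 2*sqrt(1.4162e-11 * 25200)
= 1.195e-03 m


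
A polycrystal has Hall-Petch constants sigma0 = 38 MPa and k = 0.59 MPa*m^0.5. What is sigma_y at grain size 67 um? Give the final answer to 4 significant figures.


sigma_y = sigma0 + k / sqrt(d)
d = 67 um = 6.7e-05 m
sigma_y = 38 + 0.59 / sqrt(6.7e-05)
sigma_y = 110.1 MPa


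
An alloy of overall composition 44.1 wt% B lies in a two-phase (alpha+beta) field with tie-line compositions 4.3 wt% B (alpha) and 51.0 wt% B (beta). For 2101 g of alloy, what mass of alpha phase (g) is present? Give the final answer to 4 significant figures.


f_alpha = (C_beta - C0) / (C_beta - C_alpha)
f_alpha = (51.0 - 44.1) / (51.0 - 4.3) = 0.147752
m_alpha = f_alpha * m_total = 0.147752 * 2101 = 310.4 g


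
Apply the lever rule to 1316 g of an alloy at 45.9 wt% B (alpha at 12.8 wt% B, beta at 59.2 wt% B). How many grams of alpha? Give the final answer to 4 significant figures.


f_alpha = (C_beta - C0) / (C_beta - C_alpha)
f_alpha = (59.2 - 45.9) / (59.2 - 12.8) = 0.286638
m_alpha = f_alpha * m_total = 0.286638 * 1316 = 377.2 g


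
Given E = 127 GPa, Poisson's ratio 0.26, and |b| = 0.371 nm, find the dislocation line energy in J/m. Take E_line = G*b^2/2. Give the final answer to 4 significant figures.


Step 1: G = E / (2*(1+nu))
G = 127 / (2*(1+0.26)) = 50.3968 GPa = 5.03968e+10 Pa
Step 2: E_line = G*b^2/2
b = 0.371 nm = 3.71e-10 m
E_line = 0.5 * 5.03968e+10 * (3.71e-10)^2 = 3.468e-09 J/m
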